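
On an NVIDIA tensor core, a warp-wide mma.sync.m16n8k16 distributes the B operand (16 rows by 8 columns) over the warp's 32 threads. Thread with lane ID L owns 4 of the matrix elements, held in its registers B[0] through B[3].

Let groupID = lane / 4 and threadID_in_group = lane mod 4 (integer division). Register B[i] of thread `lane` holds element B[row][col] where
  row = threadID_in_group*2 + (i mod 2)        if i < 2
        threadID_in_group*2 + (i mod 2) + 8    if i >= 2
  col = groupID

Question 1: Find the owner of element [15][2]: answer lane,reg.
c=2⇒gr=2  r=15⇒Rb=1,th=3,odd=1
L=2*4+3=11  i=1*2+1=3

11,3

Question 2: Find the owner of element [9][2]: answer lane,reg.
8,3

c=2->g=2  r=9->rb=1,t=0,b0=1
L=2*4+0=8  i=1*2+1=3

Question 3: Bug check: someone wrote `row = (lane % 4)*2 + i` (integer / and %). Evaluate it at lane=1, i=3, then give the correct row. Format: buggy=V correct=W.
buggy=5 correct=11

`(lane % 4)*2 + i`[1,3]->5
1: gid=0,tid=1
[3] (1*2+1+8,0) = (11,0)
row: 5 vs 11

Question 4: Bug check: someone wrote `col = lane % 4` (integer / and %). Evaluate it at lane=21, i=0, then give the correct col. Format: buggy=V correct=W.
buggy=1 correct=5

`lane % 4`[21,0]=>1
L=21=>grp=21>>2=5, tig=21&3=1
[0]=>row 1·2+0+0=2  col grp=5
col: 1 vs 5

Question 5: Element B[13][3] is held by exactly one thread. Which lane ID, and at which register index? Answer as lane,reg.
14,3

c=3⇒gr=3  r=13⇒Rb=1,th=2,odd=1
L=3*4+2=14  i=1*2+1=3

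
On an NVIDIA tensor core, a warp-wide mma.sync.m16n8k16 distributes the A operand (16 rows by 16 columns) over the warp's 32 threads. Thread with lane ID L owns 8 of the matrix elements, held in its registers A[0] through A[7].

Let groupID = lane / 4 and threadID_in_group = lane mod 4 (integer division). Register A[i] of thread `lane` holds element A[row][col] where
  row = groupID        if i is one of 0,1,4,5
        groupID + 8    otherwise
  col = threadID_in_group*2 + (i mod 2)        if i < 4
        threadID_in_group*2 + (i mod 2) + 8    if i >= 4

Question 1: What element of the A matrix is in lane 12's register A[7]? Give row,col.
11,9

lane 12→12/4=3, 12 mod 4=0
i=7  r:3+8→11  c:2·0+1+8→9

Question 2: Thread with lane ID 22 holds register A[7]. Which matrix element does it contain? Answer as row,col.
13,13

lane 22->22/4=5, 22 mod 4=2
i=7  r:5+8->13  c:2·2+1+8->13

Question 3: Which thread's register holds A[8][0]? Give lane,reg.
r=8→G=0,rhi=1  c=0→chi=0,T=0,p=0
L=0*4+0=0  i=0*4+1*2+0=2

0,2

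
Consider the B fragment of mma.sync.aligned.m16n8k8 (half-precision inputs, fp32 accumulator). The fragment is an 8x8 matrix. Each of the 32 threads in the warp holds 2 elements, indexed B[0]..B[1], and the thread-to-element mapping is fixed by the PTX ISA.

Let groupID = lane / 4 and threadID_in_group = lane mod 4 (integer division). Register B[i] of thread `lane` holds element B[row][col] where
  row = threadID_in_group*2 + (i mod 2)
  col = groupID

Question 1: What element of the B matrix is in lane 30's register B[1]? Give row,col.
L=30→G=30>>2=7, T=30&3=2
[1]→row 2·2+1=5  col G=7

5,7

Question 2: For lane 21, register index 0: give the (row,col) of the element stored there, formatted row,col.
2,5

L=21⇒gr=21>>2=5, th=21&3=1
[0]⇒row 1·2+0=2  col gr=5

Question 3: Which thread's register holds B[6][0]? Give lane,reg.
c:0=>grp=0  r:6=>tig=3,lo=0
L=0*4+3=3  i=0=0

3,0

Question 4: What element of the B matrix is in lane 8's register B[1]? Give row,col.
1,2

lane 8: grp=2 (8/4), tig=0 (8%4)
i=1: r=0*2+1=1, c=grp=2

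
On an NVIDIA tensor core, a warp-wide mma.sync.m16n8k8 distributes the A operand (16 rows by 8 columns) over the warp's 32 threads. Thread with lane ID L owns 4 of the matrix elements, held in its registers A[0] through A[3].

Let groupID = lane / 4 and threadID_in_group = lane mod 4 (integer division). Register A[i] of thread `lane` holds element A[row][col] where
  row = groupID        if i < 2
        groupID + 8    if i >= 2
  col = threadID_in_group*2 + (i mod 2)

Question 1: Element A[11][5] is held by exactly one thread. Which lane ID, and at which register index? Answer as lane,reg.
r: 11->gid=3,r8=1  c: 5->tid=2,i&1=1
L=3*4+2=14  i=1*2+1=3

14,3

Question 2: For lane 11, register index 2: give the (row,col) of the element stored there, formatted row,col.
10,6

lane 11: G=2 (11/4), T=3 (11%4)
i=2: r=2+8=10, c=3*2+0=6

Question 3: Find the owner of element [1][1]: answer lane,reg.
r: 1->gid=1,r8=0  c: 1->tid=0,i&1=1
L=1*4+0=4  i=0*2+1=1

4,1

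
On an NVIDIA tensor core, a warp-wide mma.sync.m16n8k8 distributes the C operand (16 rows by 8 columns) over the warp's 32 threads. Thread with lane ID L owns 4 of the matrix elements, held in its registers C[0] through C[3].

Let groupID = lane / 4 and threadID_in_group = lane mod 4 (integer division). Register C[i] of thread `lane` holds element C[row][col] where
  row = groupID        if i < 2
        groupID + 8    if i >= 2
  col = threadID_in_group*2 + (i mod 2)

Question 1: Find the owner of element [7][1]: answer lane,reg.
r: 7->gid=7,r8=0  c: 1->tid=0,i&1=1
L=7*4+0=28  i=0*2+1=1

28,1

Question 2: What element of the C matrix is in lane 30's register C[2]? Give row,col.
15,4

lane 30=>30/4=7, 30 mod 4=2
i=2  r:7+8=>15  c:2·2+0=>4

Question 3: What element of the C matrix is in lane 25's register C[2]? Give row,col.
14,2

lane 25→25/4=6, 25 mod 4=1
i=2  r:6+8→14  c:2·1+0→2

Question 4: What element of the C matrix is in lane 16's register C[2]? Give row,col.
12,0

16: g=4,t=0
[2] (4+8,0*2+0) = (12,0)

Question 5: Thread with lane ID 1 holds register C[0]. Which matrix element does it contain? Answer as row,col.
0,2

L=1->g=1>>2=0, t=1&3=1
[0]->row 0+0=0  col 1·2+0=2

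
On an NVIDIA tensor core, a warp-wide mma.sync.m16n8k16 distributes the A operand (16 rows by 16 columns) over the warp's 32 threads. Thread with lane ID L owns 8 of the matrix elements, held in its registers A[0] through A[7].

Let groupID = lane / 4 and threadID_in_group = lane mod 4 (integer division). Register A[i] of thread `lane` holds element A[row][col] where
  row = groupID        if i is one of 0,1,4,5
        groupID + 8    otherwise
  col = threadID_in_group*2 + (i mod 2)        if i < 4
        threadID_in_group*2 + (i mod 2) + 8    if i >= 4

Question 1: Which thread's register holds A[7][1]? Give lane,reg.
28,1

r:7=>grp=7,rB=0  c:1=>cB=0,tig=0,lo=1
L=7*4+0=28  i=0*4+0*2+1=1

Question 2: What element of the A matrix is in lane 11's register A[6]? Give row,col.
lane 11: gr=2 (11/4), th=3 (11%4)
i=6: r=2+8=10, c=3*2+0+8=14

10,14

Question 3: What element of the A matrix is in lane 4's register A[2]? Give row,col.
lane 4: gid=1 (4/4), tid=0 (4%4)
i=2: r=1+8=9, c=0*2+0+0=0

9,0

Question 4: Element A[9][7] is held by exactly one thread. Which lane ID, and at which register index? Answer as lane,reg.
7,3

r=9->g=1,rb=1  c=7->cb=0,t=3,b0=1
L=1*4+3=7  i=0*4+1*2+1=3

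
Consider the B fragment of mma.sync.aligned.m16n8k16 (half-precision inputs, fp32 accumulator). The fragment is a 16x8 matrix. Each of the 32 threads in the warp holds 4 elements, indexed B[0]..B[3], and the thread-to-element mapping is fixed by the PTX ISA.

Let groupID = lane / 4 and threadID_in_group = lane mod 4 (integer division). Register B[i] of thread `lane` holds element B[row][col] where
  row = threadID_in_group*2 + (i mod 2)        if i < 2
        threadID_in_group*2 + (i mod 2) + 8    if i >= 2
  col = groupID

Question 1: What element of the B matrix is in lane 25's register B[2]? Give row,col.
10,6

lane 25⇒25/4=6, 25 mod 4=1
i=2  r:2·1+0+8⇒10  c:6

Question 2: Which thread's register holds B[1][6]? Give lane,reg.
24,1

c=6⇒gr=6  r=1⇒Rb=0,th=0,odd=1
L=6*4+0=24  i=0*2+1=1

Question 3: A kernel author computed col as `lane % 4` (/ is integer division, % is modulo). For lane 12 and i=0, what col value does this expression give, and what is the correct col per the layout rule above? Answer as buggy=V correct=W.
buggy=0 correct=3

`lane % 4`[12,0]->0
lane 12->12/4=3, 12 mod 4=0
i=0  r:2·0+0+0->0  c:3
col: 0 vs 3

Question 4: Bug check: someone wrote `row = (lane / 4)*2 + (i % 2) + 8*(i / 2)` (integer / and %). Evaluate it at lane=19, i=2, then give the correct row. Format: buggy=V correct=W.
buggy=16 correct=14

`(lane / 4)*2 + (i % 2) + 8*(i / 2)`[19,2]=>16
19: grp=4,tig=3
[2] (3*2+0+8,4) = (14,4)
row: 16 vs 14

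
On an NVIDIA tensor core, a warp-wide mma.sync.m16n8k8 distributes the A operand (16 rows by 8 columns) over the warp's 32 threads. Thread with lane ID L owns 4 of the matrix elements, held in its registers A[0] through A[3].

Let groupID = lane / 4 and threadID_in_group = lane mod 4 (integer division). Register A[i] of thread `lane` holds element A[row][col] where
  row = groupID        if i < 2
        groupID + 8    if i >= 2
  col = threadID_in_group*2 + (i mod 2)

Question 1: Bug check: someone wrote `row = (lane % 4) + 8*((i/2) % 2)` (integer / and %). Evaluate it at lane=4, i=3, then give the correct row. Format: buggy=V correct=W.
buggy=8 correct=9

`(lane % 4) + 8*((i/2) % 2)`[4,3]→8
L=4→G=4>>2=1, T=4&3=0
[3]→row 1+8=9  col 0·2+1=1
row: 8 vs 9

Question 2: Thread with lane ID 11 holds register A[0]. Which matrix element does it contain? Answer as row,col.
2,6

lane 11->11/4=2, 11 mod 4=3
i=0  r:2+0->2  c:2·3+0->6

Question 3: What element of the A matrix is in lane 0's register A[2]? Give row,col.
lane 0: gid=0 (0/4), tid=0 (0%4)
i=2: r=0+8=8, c=0*2+0=0

8,0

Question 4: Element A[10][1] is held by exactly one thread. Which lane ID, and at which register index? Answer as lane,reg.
8,3

r=10⇒gr=2,Rb=1  c=1⇒th=0,odd=1
L=2*4+0=8  i=1*2+1=3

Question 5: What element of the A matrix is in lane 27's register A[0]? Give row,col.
27: gr=6,th=3
[0] (6+0,3*2+0) = (6,6)

6,6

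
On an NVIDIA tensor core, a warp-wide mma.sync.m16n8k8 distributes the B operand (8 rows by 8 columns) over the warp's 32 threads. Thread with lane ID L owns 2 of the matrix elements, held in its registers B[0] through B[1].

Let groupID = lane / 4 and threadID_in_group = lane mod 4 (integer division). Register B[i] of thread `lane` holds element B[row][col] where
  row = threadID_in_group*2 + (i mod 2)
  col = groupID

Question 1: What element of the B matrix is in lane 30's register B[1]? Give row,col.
5,7

30: grp=7,tig=2
[1] (2*2+1,7) = (5,7)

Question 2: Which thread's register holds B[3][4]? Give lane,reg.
17,1

c:4=>grp=4  r:3=>tig=1,lo=1
L=4*4+1=17  i=1=1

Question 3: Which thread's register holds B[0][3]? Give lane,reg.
c=3⇒gr=3  r=0⇒th=0,odd=0
L=3*4+0=12  i=0=0

12,0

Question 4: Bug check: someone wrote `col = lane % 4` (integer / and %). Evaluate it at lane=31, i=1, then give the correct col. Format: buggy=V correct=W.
buggy=3 correct=7

`lane % 4`[31,1]→3
lane 31: G=7 (31/4), T=3 (31%4)
i=1: r=3*2+1=7, c=G=7
col: 3 vs 7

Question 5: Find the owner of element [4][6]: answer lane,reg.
26,0

c: 6->gid=6  r: 4->tid=2,i&1=0
L=6*4+2=26  i=0=0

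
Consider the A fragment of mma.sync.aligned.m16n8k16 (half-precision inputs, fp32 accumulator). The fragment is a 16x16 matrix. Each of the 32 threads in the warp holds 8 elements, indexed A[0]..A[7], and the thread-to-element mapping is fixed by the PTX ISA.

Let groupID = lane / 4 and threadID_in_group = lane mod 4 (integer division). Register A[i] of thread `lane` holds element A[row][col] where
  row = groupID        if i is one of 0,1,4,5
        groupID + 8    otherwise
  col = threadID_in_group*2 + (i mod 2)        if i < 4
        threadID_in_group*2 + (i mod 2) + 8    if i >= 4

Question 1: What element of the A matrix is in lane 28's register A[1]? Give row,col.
28: grp=7,tig=0
[1] (7+0,0*2+1+0) = (7,1)

7,1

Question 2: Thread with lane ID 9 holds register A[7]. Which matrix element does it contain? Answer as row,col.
10,11

L=9=>grp=9>>2=2, tig=9&3=1
[7]=>row 2+8=10  col 1·2+1+8=11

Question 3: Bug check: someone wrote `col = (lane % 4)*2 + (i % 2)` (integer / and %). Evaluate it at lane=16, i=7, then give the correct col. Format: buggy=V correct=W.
buggy=1 correct=9

`(lane % 4)*2 + (i % 2)`[16,7]->1
lane 16: g=4 (16/4), t=0 (16%4)
i=7: r=4+8=12, c=0*2+1+8=9
col: 1 vs 9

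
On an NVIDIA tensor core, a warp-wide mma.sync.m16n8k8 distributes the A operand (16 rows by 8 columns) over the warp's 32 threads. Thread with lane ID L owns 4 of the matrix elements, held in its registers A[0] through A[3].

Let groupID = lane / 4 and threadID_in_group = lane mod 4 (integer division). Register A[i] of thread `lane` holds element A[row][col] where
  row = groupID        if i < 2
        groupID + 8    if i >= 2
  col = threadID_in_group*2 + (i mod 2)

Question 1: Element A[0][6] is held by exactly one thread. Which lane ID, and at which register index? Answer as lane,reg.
3,0

r=0→G=0,rhi=0  c=6→T=3,p=0
L=0*4+3=3  i=0*2+0=0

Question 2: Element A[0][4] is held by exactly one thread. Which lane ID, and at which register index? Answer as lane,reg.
2,0

r=0->g=0,rb=0  c=4->t=2,b0=0
L=0*4+2=2  i=0*2+0=0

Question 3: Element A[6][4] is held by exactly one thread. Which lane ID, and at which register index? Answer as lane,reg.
r=6->g=6,rb=0  c=4->t=2,b0=0
L=6*4+2=26  i=0*2+0=0

26,0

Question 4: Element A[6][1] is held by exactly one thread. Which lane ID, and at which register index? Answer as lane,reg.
24,1

r=6->g=6,rb=0  c=1->t=0,b0=1
L=6*4+0=24  i=0*2+1=1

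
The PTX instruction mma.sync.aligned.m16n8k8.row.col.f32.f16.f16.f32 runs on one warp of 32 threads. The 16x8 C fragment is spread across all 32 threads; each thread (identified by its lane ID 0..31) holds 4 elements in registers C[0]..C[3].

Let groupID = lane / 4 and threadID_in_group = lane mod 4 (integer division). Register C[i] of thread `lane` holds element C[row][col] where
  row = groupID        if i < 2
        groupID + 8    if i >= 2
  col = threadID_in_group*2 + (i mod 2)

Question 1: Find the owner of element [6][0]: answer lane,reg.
24,0

r=6⇒gr=6,Rb=0  c=0⇒th=0,odd=0
L=6*4+0=24  i=0*2+0=0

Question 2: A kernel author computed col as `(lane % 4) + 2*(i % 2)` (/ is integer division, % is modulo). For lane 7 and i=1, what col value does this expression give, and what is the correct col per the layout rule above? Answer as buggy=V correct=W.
`(lane % 4) + 2*(i % 2)`[7,1]=>5
7: grp=1,tig=3
[1] (1+0,3*2+1) = (1,7)
col: 5 vs 7

buggy=5 correct=7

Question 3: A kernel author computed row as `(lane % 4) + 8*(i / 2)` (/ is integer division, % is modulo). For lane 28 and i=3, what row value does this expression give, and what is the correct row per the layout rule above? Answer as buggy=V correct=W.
buggy=8 correct=15

`(lane % 4) + 8*(i / 2)`[28,3]⇒8
28: gr=7,th=0
[3] (7+8,0*2+1) = (15,1)
row: 8 vs 15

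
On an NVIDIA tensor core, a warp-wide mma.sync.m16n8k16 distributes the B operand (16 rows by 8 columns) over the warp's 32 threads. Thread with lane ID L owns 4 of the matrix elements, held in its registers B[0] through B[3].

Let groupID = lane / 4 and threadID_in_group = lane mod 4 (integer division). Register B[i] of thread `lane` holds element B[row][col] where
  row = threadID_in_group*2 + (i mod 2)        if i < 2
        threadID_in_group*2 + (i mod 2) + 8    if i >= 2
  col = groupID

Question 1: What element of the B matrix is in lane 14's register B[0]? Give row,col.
4,3

14: G=3,T=2
[0] (2*2+0+0,3) = (4,3)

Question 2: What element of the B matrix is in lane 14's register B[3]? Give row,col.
14: gid=3,tid=2
[3] (2*2+1+8,3) = (13,3)

13,3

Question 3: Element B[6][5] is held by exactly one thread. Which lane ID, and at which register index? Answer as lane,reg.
23,0

c: 5->gid=5  r: 6->r8=0,tid=3,i&1=0
L=5*4+3=23  i=0*2+0=0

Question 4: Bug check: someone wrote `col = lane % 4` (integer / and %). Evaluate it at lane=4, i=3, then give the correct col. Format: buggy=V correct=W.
buggy=0 correct=1

`lane % 4`[4,3]⇒0
lane 4: gr=1 (4/4), th=0 (4%4)
i=3: r=0*2+1+8=9, c=gr=1
col: 0 vs 1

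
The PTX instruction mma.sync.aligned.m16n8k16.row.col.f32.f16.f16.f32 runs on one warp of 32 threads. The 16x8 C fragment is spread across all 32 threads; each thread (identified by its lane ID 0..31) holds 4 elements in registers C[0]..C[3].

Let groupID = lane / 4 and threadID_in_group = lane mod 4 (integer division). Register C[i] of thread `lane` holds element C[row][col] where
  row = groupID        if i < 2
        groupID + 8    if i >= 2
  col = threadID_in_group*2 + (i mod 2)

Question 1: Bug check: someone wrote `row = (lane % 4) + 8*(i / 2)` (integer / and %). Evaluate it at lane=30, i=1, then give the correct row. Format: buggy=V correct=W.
`(lane % 4) + 8*(i / 2)`[30,1]=>2
L=30=>grp=30>>2=7, tig=30&3=2
[1]=>row 7+0=7  col 2·2+1=5
row: 2 vs 7

buggy=2 correct=7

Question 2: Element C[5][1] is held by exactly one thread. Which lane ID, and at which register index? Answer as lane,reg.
20,1

r:5=>grp=5,rB=0  c:1=>tig=0,lo=1
L=5*4+0=20  i=0*2+1=1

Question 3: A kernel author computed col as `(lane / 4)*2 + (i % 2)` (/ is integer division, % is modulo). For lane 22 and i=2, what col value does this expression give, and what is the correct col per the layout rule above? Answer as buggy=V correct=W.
`(lane / 4)*2 + (i % 2)`[22,2]⇒10
L=22⇒gr=22>>2=5, th=22&3=2
[2]⇒row 5+8=13  col 2·2+0=4
col: 10 vs 4

buggy=10 correct=4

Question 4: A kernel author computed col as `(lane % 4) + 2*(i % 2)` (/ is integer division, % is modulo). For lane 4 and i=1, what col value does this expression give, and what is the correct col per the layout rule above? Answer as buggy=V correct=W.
buggy=2 correct=1

`(lane % 4) + 2*(i % 2)`[4,1]→2
lane 4: G=1 (4/4), T=0 (4%4)
i=1: r=1+0=1, c=0*2+1=1
col: 2 vs 1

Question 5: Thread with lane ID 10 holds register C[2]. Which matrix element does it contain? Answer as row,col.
10: gid=2,tid=2
[2] (2+8,2*2+0) = (10,4)

10,4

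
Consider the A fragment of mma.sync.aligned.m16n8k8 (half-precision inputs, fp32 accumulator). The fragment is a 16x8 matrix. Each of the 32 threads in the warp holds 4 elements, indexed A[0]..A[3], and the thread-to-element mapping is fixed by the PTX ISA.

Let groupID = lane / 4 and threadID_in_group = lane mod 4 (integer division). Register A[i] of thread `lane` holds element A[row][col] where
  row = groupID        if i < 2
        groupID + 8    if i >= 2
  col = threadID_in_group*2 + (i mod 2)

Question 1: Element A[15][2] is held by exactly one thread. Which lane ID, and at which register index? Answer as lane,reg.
29,2

r=15⇒gr=7,Rb=1  c=2⇒th=1,odd=0
L=7*4+1=29  i=1*2+0=2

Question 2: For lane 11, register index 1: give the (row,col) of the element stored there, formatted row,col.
11: g=2,t=3
[1] (2+0,3*2+1) = (2,7)

2,7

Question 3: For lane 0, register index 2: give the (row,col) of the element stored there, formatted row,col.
L=0=>grp=0>>2=0, tig=0&3=0
[2]=>row 0+8=8  col 0·2+0=0

8,0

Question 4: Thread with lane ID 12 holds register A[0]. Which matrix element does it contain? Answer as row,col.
3,0

12: G=3,T=0
[0] (3+0,0*2+0) = (3,0)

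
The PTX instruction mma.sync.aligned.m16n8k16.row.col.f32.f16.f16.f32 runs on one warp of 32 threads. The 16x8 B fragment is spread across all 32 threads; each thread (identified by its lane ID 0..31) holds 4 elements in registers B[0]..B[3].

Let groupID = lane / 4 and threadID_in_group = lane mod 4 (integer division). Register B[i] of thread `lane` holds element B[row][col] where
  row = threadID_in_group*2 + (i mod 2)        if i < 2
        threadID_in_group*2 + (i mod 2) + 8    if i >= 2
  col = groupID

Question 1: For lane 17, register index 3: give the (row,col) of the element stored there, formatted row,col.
lane 17→17/4=4, 17 mod 4=1
i=3  r:2·1+1+8→11  c:4

11,4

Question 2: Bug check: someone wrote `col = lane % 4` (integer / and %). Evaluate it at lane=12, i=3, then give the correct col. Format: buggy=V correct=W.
buggy=0 correct=3

`lane % 4`[12,3]→0
12: G=3,T=0
[3] (0*2+1+8,3) = (9,3)
col: 0 vs 3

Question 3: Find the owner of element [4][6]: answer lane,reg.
c: 6->gid=6  r: 4->r8=0,tid=2,i&1=0
L=6*4+2=26  i=0*2+0=0

26,0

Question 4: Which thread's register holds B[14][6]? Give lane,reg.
c:6=>grp=6  r:14=>rB=1,tig=3,lo=0
L=6*4+3=27  i=1*2+0=2

27,2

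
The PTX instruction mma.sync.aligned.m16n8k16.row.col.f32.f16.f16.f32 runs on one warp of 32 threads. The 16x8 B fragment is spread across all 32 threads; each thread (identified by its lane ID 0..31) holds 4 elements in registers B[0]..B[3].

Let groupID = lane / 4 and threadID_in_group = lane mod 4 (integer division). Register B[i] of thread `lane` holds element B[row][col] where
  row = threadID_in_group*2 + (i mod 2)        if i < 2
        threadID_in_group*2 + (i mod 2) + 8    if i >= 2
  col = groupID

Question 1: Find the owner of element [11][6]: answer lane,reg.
25,3

c=6→G=6  r=11→rhi=1,T=1,p=1
L=6*4+1=25  i=1*2+1=3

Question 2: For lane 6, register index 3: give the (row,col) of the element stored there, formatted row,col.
13,1

L=6⇒gr=6>>2=1, th=6&3=2
[3]⇒row 2·2+1+8=13  col gr=1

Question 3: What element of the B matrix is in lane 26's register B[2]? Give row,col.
26: G=6,T=2
[2] (2*2+0+8,6) = (12,6)

12,6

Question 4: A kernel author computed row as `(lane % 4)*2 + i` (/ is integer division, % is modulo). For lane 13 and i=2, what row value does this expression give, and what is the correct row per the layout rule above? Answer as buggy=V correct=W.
buggy=4 correct=10

`(lane % 4)*2 + i`[13,2]->4
13: g=3,t=1
[2] (1*2+0+8,3) = (10,3)
row: 4 vs 10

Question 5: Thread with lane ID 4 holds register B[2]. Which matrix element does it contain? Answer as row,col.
lane 4: G=1 (4/4), T=0 (4%4)
i=2: r=0*2+0+8=8, c=G=1

8,1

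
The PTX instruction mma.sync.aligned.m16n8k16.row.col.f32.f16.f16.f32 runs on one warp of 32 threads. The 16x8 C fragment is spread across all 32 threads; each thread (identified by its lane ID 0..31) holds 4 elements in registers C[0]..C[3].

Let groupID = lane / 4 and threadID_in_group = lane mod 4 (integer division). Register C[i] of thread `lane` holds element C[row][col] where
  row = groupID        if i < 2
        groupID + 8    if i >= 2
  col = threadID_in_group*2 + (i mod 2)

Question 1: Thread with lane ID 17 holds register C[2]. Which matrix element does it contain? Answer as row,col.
L=17->gid=17>>2=4, tid=17&3=1
[2]->row 4+8=12  col 1·2+0=2

12,2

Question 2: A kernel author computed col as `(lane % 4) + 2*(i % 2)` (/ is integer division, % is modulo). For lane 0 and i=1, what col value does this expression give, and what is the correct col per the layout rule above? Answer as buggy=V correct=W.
buggy=2 correct=1

`(lane % 4) + 2*(i % 2)`[0,1]->2
lane 0->0/4=0, 0 mod 4=0
i=1  r:0+0->0  c:2·0+1->1
col: 2 vs 1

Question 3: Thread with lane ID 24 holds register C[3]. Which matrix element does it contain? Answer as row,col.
14,1

L=24=>grp=24>>2=6, tig=24&3=0
[3]=>row 6+8=14  col 0·2+1=1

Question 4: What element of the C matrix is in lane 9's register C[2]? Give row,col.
10,2

lane 9: gr=2 (9/4), th=1 (9%4)
i=2: r=2+8=10, c=1*2+0=2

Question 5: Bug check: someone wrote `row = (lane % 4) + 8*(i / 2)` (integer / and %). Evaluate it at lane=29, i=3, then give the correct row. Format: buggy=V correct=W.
buggy=9 correct=15

`(lane % 4) + 8*(i / 2)`[29,3]->9
lane 29: gid=7 (29/4), tid=1 (29%4)
i=3: r=7+8=15, c=1*2+1=3
row: 9 vs 15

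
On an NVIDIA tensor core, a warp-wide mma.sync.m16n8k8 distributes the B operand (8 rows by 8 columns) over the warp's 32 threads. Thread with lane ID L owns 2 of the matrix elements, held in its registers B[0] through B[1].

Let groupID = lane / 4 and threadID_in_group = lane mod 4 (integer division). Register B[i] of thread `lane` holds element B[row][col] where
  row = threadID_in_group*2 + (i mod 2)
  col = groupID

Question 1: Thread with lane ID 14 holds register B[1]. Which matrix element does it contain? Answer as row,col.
5,3

lane 14: G=3 (14/4), T=2 (14%4)
i=1: r=2*2+1=5, c=G=3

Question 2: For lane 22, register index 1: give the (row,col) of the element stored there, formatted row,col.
lane 22: gr=5 (22/4), th=2 (22%4)
i=1: r=2*2+1=5, c=gr=5

5,5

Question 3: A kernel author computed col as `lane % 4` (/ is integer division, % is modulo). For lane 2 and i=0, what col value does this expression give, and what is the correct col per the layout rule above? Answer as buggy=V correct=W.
`lane % 4`[2,0]->2
lane 2->2/4=0, 2 mod 4=2
i=0  r:2·2+0->4  c:0
col: 2 vs 0

buggy=2 correct=0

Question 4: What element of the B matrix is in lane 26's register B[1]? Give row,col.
L=26⇒gr=26>>2=6, th=26&3=2
[1]⇒row 2·2+1=5  col gr=6

5,6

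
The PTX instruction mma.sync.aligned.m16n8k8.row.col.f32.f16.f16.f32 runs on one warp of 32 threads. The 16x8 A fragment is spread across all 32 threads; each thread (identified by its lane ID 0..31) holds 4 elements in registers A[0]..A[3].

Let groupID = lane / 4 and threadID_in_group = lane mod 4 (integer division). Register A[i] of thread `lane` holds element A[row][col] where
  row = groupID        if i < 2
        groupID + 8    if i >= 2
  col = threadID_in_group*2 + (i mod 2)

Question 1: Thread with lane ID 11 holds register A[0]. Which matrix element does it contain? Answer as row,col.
2,6

L=11→G=11>>2=2, T=11&3=3
[0]→row 2+0=2  col 3·2+0=6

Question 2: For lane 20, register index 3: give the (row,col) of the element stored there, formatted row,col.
13,1

lane 20: g=5 (20/4), t=0 (20%4)
i=3: r=5+8=13, c=0*2+1=1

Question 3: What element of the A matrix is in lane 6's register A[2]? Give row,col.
9,4

lane 6→6/4=1, 6 mod 4=2
i=2  r:1+8→9  c:2·2+0→4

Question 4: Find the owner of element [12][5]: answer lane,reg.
r=12→G=4,rhi=1  c=5→T=2,p=1
L=4*4+2=18  i=1*2+1=3

18,3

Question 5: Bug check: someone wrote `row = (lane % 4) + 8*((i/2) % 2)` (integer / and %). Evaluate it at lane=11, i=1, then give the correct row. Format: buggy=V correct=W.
`(lane % 4) + 8*((i/2) % 2)`[11,1]->3
L=11->gid=11>>2=2, tid=11&3=3
[1]->row 2+0=2  col 3·2+1=7
row: 3 vs 2

buggy=3 correct=2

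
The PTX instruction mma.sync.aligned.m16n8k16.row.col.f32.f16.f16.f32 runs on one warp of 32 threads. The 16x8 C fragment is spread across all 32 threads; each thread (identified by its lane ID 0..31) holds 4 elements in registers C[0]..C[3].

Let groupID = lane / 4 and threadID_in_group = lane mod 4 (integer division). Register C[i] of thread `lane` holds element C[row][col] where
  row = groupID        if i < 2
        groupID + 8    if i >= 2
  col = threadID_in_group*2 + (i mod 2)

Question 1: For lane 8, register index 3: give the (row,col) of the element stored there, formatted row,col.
8: gr=2,th=0
[3] (2+8,0*2+1) = (10,1)

10,1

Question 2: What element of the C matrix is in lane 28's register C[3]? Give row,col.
15,1

lane 28=>28/4=7, 28 mod 4=0
i=3  r:7+8=>15  c:2·0+1=>1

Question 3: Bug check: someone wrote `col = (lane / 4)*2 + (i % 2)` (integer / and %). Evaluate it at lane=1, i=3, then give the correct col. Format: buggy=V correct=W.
`(lane / 4)*2 + (i % 2)`[1,3]=>1
1: grp=0,tig=1
[3] (0+8,1*2+1) = (8,3)
col: 1 vs 3

buggy=1 correct=3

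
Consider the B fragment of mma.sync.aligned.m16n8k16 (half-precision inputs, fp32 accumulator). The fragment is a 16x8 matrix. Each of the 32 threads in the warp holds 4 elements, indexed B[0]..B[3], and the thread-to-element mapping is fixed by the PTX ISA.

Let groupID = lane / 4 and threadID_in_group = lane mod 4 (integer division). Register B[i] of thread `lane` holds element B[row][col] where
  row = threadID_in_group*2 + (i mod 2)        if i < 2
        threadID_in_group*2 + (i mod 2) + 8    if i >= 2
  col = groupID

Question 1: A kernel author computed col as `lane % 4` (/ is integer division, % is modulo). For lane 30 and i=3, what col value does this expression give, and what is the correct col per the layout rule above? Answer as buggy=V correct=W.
`lane % 4`[30,3]->2
L=30->g=30>>2=7, t=30&3=2
[3]->row 2·2+1+8=13  col g=7
col: 2 vs 7

buggy=2 correct=7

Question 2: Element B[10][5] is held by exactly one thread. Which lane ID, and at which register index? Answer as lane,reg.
21,2

c=5->g=5  r=10->rb=1,t=1,b0=0
L=5*4+1=21  i=1*2+0=2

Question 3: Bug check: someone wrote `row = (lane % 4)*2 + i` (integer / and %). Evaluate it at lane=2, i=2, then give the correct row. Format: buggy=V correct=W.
buggy=6 correct=12

`(lane % 4)*2 + i`[2,2]->6
L=2->gid=2>>2=0, tid=2&3=2
[2]->row 2·2+0+8=12  col gid=0
row: 6 vs 12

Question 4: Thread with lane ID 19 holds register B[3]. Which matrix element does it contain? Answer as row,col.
19: gid=4,tid=3
[3] (3*2+1+8,4) = (15,4)

15,4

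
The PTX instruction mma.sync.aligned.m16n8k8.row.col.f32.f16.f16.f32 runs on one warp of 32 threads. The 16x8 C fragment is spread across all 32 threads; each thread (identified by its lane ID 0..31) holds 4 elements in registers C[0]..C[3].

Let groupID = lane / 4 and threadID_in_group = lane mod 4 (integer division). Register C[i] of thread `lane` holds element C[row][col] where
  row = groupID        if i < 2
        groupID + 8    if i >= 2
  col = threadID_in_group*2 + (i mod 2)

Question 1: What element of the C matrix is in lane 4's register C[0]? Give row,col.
1,0

lane 4→4/4=1, 4 mod 4=0
i=0  r:1+0→1  c:2·0+0→0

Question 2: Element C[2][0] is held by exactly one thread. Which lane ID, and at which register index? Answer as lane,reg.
r=2->g=2,rb=0  c=0->t=0,b0=0
L=2*4+0=8  i=0*2+0=0

8,0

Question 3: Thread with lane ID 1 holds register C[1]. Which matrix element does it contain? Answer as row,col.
L=1→G=1>>2=0, T=1&3=1
[1]→row 0+0=0  col 1·2+1=3

0,3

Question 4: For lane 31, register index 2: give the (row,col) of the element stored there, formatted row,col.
15,6

lane 31=>31/4=7, 31 mod 4=3
i=2  r:7+8=>15  c:2·3+0=>6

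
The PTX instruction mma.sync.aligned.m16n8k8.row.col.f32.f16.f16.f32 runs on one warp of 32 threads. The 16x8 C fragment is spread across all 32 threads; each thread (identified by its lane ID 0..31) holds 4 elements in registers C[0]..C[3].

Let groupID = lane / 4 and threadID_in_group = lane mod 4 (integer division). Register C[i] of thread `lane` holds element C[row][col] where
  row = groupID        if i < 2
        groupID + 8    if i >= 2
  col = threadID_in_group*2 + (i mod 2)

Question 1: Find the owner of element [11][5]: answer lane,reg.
r: 11->gid=3,r8=1  c: 5->tid=2,i&1=1
L=3*4+2=14  i=1*2+1=3

14,3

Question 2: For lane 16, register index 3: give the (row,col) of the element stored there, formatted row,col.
12,1

16: gr=4,th=0
[3] (4+8,0*2+1) = (12,1)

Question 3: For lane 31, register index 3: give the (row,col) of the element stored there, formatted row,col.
L=31=>grp=31>>2=7, tig=31&3=3
[3]=>row 7+8=15  col 3·2+1=7

15,7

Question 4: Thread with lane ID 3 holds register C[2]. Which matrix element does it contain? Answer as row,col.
lane 3: G=0 (3/4), T=3 (3%4)
i=2: r=0+8=8, c=3*2+0=6

8,6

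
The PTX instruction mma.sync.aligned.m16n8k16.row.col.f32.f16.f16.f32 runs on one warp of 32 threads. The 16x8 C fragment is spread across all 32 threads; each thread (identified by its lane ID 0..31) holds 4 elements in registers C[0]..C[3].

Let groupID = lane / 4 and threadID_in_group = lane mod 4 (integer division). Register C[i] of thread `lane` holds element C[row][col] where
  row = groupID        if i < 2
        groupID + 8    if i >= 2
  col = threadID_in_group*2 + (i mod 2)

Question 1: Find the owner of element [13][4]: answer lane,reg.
22,2

r:13=>grp=5,rB=1  c:4=>tig=2,lo=0
L=5*4+2=22  i=1*2+0=2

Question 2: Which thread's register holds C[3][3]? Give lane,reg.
13,1

r=3->g=3,rb=0  c=3->t=1,b0=1
L=3*4+1=13  i=0*2+1=1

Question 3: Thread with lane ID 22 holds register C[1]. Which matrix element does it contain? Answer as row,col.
5,5

L=22→G=22>>2=5, T=22&3=2
[1]→row 5+0=5  col 2·2+1=5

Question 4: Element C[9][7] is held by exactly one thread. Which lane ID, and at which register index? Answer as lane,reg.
r=9⇒gr=1,Rb=1  c=7⇒th=3,odd=1
L=1*4+3=7  i=1*2+1=3

7,3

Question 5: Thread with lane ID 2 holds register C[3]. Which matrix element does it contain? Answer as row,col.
8,5

2: gid=0,tid=2
[3] (0+8,2*2+1) = (8,5)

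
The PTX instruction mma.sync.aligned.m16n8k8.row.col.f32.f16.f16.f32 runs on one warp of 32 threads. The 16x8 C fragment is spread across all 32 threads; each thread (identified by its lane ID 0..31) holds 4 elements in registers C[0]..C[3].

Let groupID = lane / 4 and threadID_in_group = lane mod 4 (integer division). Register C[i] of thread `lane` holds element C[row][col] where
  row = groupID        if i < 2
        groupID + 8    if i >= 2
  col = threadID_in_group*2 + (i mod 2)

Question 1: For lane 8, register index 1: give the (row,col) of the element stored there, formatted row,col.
2,1

L=8->gid=8>>2=2, tid=8&3=0
[1]->row 2+0=2  col 0·2+1=1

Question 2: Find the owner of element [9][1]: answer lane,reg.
r=9→G=1,rhi=1  c=1→T=0,p=1
L=1*4+0=4  i=1*2+1=3

4,3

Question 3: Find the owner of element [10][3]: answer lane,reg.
9,3

r: 10->gid=2,r8=1  c: 3->tid=1,i&1=1
L=2*4+1=9  i=1*2+1=3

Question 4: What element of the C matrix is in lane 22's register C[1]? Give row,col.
5,5

lane 22=>22/4=5, 22 mod 4=2
i=1  r:5+0=>5  c:2·2+1=>5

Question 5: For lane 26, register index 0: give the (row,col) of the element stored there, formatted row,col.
lane 26→26/4=6, 26 mod 4=2
i=0  r:6+0→6  c:2·2+0→4

6,4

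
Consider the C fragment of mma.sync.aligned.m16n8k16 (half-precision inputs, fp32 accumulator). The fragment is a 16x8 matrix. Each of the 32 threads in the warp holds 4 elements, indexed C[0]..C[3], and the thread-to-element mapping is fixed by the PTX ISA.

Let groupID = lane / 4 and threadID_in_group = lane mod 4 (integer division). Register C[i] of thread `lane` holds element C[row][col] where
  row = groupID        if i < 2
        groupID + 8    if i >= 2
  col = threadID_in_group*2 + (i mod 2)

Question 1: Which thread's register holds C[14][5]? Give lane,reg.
r=14→G=6,rhi=1  c=5→T=2,p=1
L=6*4+2=26  i=1*2+1=3

26,3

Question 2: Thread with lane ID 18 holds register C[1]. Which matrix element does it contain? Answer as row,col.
lane 18→18/4=4, 18 mod 4=2
i=1  r:4+0→4  c:2·2+1→5

4,5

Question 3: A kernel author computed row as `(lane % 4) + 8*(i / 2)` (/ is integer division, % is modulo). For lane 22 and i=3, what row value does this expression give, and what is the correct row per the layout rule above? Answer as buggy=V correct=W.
`(lane % 4) + 8*(i / 2)`[22,3]⇒10
lane 22⇒22/4=5, 22 mod 4=2
i=3  r:5+8⇒13  c:2·2+1⇒5
row: 10 vs 13

buggy=10 correct=13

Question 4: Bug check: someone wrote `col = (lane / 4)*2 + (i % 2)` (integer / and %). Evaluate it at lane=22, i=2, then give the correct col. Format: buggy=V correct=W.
`(lane / 4)*2 + (i % 2)`[22,2]⇒10
lane 22: gr=5 (22/4), th=2 (22%4)
i=2: r=5+8=13, c=2*2+0=4
col: 10 vs 4

buggy=10 correct=4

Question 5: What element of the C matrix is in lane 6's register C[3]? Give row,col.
lane 6: G=1 (6/4), T=2 (6%4)
i=3: r=1+8=9, c=2*2+1=5

9,5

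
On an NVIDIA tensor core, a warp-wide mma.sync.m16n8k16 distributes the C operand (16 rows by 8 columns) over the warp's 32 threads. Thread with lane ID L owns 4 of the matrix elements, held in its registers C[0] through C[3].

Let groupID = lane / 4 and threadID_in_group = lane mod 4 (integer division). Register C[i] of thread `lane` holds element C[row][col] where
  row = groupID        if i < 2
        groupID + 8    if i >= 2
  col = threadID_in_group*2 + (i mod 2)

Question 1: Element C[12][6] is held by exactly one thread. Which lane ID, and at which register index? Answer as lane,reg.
19,2

r:12=>grp=4,rB=1  c:6=>tig=3,lo=0
L=4*4+3=19  i=1*2+0=2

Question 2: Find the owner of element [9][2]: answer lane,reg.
r=9->g=1,rb=1  c=2->t=1,b0=0
L=1*4+1=5  i=1*2+0=2

5,2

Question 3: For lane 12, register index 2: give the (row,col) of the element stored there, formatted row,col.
12: gr=3,th=0
[2] (3+8,0*2+0) = (11,0)

11,0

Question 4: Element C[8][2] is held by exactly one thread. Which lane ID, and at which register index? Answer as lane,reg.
1,2

r=8⇒gr=0,Rb=1  c=2⇒th=1,odd=0
L=0*4+1=1  i=1*2+0=2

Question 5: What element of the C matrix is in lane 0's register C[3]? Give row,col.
8,1

lane 0->0/4=0, 0 mod 4=0
i=3  r:0+8->8  c:2·0+1->1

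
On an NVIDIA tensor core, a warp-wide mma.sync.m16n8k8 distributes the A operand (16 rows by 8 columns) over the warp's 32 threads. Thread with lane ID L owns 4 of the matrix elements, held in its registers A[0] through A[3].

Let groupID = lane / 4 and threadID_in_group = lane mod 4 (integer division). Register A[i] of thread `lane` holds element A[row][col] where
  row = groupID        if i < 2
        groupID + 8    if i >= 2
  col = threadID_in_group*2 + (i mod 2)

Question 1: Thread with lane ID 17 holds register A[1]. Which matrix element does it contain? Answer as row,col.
4,3

lane 17=>17/4=4, 17 mod 4=1
i=1  r:4+0=>4  c:2·1+1=>3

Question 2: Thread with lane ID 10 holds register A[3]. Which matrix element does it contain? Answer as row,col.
lane 10→10/4=2, 10 mod 4=2
i=3  r:2+8→10  c:2·2+1→5

10,5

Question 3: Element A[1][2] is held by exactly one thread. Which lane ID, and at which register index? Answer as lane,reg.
5,0

r=1⇒gr=1,Rb=0  c=2⇒th=1,odd=0
L=1*4+1=5  i=0*2+0=0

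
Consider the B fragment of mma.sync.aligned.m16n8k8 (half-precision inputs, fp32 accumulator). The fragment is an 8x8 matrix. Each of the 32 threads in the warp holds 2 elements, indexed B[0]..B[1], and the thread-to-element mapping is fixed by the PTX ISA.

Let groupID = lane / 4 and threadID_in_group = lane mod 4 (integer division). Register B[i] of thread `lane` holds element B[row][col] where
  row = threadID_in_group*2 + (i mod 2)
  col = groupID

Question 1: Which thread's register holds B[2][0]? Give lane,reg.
c:0=>grp=0  r:2=>tig=1,lo=0
L=0*4+1=1  i=0=0

1,0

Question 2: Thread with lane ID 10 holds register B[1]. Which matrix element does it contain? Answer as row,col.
5,2

lane 10⇒10/4=2, 10 mod 4=2
i=1  r:2·2+1⇒5  c:2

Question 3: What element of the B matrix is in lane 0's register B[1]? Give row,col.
1,0

L=0=>grp=0>>2=0, tig=0&3=0
[1]=>row 0·2+1=1  col grp=0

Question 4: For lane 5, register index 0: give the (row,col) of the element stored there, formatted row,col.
5: g=1,t=1
[0] (1*2+0,1) = (2,1)

2,1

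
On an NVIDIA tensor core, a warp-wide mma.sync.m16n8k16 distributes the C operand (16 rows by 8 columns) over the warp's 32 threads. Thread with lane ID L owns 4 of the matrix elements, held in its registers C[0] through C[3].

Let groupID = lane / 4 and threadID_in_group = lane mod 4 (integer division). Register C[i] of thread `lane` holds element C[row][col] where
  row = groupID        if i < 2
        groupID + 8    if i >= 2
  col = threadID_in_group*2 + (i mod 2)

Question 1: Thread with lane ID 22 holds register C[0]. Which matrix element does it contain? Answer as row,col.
lane 22⇒22/4=5, 22 mod 4=2
i=0  r:5+0⇒5  c:2·2+0⇒4

5,4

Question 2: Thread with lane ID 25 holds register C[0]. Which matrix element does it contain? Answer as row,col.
6,2

25: gid=6,tid=1
[0] (6+0,1*2+0) = (6,2)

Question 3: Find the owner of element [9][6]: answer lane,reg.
r=9⇒gr=1,Rb=1  c=6⇒th=3,odd=0
L=1*4+3=7  i=1*2+0=2

7,2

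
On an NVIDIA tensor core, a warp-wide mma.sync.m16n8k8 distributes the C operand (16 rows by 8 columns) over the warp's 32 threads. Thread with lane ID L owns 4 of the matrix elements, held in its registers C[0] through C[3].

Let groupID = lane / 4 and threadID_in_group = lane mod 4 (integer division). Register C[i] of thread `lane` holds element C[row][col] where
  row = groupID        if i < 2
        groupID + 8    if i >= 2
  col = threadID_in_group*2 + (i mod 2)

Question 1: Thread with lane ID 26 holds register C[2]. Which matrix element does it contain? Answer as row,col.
lane 26→26/4=6, 26 mod 4=2
i=2  r:6+8→14  c:2·2+0→4

14,4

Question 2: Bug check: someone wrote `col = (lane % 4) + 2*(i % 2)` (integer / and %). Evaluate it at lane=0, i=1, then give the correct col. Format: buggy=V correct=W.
buggy=2 correct=1

`(lane % 4) + 2*(i % 2)`[0,1]=>2
lane 0: grp=0 (0/4), tig=0 (0%4)
i=1: r=0+0=0, c=0*2+1=1
col: 2 vs 1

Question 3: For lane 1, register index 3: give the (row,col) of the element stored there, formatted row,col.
L=1→G=1>>2=0, T=1&3=1
[3]→row 0+8=8  col 1·2+1=3

8,3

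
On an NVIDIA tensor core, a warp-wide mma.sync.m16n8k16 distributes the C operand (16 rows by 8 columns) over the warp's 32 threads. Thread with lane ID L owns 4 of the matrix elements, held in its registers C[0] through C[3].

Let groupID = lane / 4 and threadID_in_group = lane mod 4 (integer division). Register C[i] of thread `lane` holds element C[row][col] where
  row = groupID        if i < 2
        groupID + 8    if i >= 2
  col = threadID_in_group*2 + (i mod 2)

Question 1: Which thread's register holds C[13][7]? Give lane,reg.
r: 13->gid=5,r8=1  c: 7->tid=3,i&1=1
L=5*4+3=23  i=1*2+1=3

23,3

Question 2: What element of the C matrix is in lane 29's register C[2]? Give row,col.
L=29->gid=29>>2=7, tid=29&3=1
[2]->row 7+8=15  col 1·2+0=2

15,2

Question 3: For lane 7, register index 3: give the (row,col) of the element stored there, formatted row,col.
lane 7: gr=1 (7/4), th=3 (7%4)
i=3: r=1+8=9, c=3*2+1=7

9,7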